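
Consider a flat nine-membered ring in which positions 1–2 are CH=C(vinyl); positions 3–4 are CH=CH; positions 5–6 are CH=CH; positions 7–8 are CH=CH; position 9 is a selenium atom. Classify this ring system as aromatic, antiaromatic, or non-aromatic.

Aromatic

The p orbitals form a continuous loop: the double-bond atoms are sp², each contributing one p electron; the selenium donates one lone pair from its p orbital. The ring is fully conjugated.
Tallying contributions gives 4 × 2 = 8 from the double-bond units + 2 from the Se atom = 10.
10 = 4(2) + 2, which satisfies Hückel's 4n+2 rule.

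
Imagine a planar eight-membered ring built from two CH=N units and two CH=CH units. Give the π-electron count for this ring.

Every ring atom contributes a p orbital perpendicular to the ring (every atom in a ring double bond is sp² and brings one electron to the p orbital; the doubly-bonded nitrogens are pyridine-type — their lone pairs lie in the ring plane, leaving one electron in the p orbital), so the π system is cyclic and fully conjugated.
Adding the contributions, 4 × 2 = 8 from the 4 double-bond units.

8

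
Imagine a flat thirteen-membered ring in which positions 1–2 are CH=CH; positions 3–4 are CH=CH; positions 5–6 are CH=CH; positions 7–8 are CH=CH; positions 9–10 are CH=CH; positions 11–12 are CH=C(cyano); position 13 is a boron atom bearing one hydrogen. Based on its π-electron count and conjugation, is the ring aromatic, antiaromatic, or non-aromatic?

Antiaromatic

All ring atoms are sp² and supply a p orbital to the ring (each doubly-bonded ring atom is sp² with one p-orbital electron; the boron has an empty p orbital); the conjugation is uninterrupted.
Counting π electrons: 6 × 2 = 12 from the double-bond units + 0 from the BH atom = 12.
12 is a 4n count (n = 3), so the planar conjugated ring is antiaromatic.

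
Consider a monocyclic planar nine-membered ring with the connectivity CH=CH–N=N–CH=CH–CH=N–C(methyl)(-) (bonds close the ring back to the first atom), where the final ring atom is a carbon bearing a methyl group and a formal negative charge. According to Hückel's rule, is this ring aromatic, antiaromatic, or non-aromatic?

All ring atoms are sp² and supply a p orbital to the ring (each doubly-bonded ring atom is sp² with one p-orbital electron; the doubly-bonded nitrogens are pyridine-type — their lone pairs lie in the ring plane, leaving one electron in the p orbital; the carbanion's lone pair occupies the p orbital); the conjugation is uninterrupted.
π-electron count: 4 × 2 = 8 from the double-bond units + 2 from the C(methyl)(-) atom = 10.
With 10 π electrons (n = 2), the Hückel 4n+2 condition holds.

Aromatic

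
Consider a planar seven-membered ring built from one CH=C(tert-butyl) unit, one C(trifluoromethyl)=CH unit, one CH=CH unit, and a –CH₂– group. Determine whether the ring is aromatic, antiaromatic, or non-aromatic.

The CH2 carbon is saturated: the tetrahedral CH₂ carbon is sp³ and has no p orbital in the ring π system. Conjugation is not continuous around the ring.
Hückel's rule only applies to fully conjugated rings, so this one is simply non-aromatic.

Non-aromatic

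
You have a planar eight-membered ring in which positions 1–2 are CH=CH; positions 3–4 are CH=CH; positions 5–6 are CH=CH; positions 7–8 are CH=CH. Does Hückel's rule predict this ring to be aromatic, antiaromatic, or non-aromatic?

Antiaromatic

Check conjugation: every atom in a ring double bond is sp² and brings one electron to the p orbital — every position has a p orbital, so the cyclic π system is continuous.
Adding the contributions, 4 × 2 = 8 from the 4 double-bond units.
With 8 = 4·2 π electrons, Hückel's rule classifies the planar ring as antiaromatic.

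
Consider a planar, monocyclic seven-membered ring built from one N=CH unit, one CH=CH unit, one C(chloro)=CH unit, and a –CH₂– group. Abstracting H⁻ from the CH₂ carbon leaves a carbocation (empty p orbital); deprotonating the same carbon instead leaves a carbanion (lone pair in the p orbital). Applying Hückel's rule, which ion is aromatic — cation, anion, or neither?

The cation

In both ions every ring atom is sp² and contributes a p orbital, so both rings are fully conjugated.
Cation: 3 × 2 + 0 = 6 π electrons → 4(1)+2, aromatic.
Anion: 3 × 2 + 2 = 8 π electrons → 4(2), antiaromatic.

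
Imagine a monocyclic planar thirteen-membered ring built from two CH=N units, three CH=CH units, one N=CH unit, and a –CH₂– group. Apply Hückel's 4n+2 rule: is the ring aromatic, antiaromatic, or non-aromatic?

Non-aromatic

At the CH2 position, the tetrahedral CH₂ carbon is sp³ and has no p orbital in the ring π system; the ring's p-orbital overlap is broken there.
Hückel's rule only applies to fully conjugated rings, so this one is simply non-aromatic.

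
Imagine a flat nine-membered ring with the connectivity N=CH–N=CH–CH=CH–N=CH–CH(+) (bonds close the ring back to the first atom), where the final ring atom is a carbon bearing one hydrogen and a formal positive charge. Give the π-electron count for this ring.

Every ring atom contributes a p orbital perpendicular to the ring (the double-bond atoms are sp², each contributing one p electron; each =N– nitrogen is pyridine-type (lone pair in the sp² plane, one electron in the p orbital); the carbocation has an empty p orbital), so the π system is cyclic and fully conjugated.
Tallying contributions gives 4 × 2 = 8 from the double-bond units + 0 from the CH(+) atom = 8.

8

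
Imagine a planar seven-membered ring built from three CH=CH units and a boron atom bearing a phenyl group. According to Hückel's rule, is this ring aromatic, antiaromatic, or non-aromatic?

Aromatic

Every ring atom contributes a p orbital perpendicular to the ring (every atom in a ring double bond is sp² and brings one electron to the p orbital; the boron has an empty p orbital), so the π system is cyclic and fully conjugated.
Adding the contributions, 3 × 2 = 6 from the double-bond units + 0 from the B(phenyl) atom = 6.
That gives a 4n+2 count (6, n = 1).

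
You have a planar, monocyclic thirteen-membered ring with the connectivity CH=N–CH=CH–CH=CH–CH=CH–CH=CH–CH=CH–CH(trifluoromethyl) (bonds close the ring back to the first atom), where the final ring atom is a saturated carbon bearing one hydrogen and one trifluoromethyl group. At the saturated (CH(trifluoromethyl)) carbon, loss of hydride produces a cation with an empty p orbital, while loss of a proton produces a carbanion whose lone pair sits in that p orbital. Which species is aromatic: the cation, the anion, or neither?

In both ions every ring atom is sp² and contributes a p orbital, so both rings are fully conjugated.
Cation: 6 × 2 + 0 = 12 π electrons → 4(3), antiaromatic.
Anion: 6 × 2 + 2 = 14 π electrons → 4(3)+2, aromatic.

The anion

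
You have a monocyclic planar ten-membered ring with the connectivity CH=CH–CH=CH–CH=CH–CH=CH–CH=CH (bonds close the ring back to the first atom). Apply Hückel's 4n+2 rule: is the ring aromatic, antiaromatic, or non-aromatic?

Check conjugation: the double-bond atoms are sp², each contributing one p electron — every position has a p orbital, so the cyclic π system is continuous.
π-electron count: 5 × 2 = 10 from the 5 double-bond units.
10 = 4(2) + 2, which satisfies Hückel's 4n+2 rule.

Aromatic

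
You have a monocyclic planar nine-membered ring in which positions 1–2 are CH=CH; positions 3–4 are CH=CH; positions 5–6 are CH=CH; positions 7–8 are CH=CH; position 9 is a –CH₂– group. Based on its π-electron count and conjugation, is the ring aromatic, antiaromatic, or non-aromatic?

Non-aromatic

The CH2 position has four σ bonds — the tetrahedral CH₂ carbon is sp³ and has no p orbital in the ring π system — so the cyclic conjugation is interrupted.
Hückel's rule only applies to fully conjugated rings, so this one is simply non-aromatic.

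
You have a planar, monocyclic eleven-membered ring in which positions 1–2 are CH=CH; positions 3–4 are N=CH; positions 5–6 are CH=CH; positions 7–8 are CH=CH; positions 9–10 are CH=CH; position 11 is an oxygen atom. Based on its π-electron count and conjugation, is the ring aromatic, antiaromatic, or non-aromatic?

Check conjugation: each doubly-bonded ring atom is sp² with one p-orbital electron; each sp² =N– keeps its lone pair in-plane and puts one electron into the π system; the oxygen donates one lone pair from its p orbital — every position has a p orbital, so the cyclic π system is continuous.
Tallying contributions gives 5 × 2 = 10 from the double-bond units + 2 from the O atom = 12.
12 = 4(3); a planar, fully conjugated 4n system is antiaromatic.

Antiaromatic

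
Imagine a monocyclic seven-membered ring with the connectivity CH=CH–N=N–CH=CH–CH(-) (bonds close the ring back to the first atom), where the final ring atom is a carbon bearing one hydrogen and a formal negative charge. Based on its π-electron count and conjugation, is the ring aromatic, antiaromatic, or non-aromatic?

All ring atoms are sp² and supply a p orbital to the ring (each doubly-bonded ring atom is sp² with one p-orbital electron; the doubly-bonded nitrogens are pyridine-type — their lone pairs lie in the ring plane, leaving one electron in the p orbital; the carbanion's lone pair occupies the p orbital); the conjugation is uninterrupted.
Counting π electrons: 3 × 2 = 6 from the double-bond units + 2 from the CH(-) atom = 8.
With 8 = 4·2 π electrons, Hückel's rule classifies the planar ring as antiaromatic.

Antiaromatic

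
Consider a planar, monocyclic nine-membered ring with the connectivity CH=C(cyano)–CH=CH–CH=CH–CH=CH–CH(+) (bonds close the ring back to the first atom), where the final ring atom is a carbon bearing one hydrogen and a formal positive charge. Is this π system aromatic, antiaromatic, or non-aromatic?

The p orbitals form a continuous loop: the double-bond atoms are sp², each contributing one p electron; the carbocation has an empty p orbital. The ring is fully conjugated.
Tallying contributions gives 4 × 2 = 8 from the double-bond units + 0 from the CH(+) atom = 8.
8 is a 4n count (n = 2), so the planar conjugated ring is antiaromatic.

Antiaromatic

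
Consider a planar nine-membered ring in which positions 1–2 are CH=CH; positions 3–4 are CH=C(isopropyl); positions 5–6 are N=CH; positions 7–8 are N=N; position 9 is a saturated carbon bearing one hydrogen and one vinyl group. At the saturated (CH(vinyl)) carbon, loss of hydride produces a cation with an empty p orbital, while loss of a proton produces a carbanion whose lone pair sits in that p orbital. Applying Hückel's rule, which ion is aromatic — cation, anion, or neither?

Both ions have a continuous loop of p orbitals — each ring atom is sp².
Cation: 4 × 2 + 0 = 8 π electrons → 4(2), antiaromatic.
Anion: 4 × 2 + 2 = 10 π electrons → 4(2)+2, aromatic.

The anion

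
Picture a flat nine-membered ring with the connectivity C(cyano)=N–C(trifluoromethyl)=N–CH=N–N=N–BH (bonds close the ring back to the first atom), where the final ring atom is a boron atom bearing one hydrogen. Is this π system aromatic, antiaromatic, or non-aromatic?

Antiaromatic

Every ring atom contributes a p orbital perpendicular to the ring (the double-bond atoms are sp², each contributing one p electron; the doubly-bonded nitrogens are pyridine-type — their lone pairs lie in the ring plane, leaving one electron in the p orbital; the boron has an empty p orbital), so the π system is cyclic and fully conjugated.
Tallying contributions gives 4 × 2 = 8 from the double-bond units + 0 from the BH atom = 8.
With 8 = 4·2 π electrons, Hückel's rule classifies the planar ring as antiaromatic.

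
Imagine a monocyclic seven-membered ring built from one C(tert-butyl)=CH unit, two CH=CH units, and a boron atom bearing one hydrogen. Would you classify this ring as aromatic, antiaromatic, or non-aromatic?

The p orbitals form a continuous loop: each doubly-bonded ring atom is sp² with one p-orbital electron; the boron has an empty p orbital. The ring is fully conjugated.
Tallying contributions gives 3 × 2 = 6 from the double-bond units + 0 from the BH atom = 6.
That gives a 4n+2 count (6, n = 1).

Aromatic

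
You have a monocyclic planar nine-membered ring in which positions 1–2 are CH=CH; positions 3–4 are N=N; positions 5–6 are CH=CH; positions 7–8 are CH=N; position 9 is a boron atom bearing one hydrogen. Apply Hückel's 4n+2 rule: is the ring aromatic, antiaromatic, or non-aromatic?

Antiaromatic

The p orbitals form a continuous loop: each doubly-bonded ring atom is sp² with one p-orbital electron; each sp² =N– keeps its lone pair in-plane and puts one electron into the π system; the boron has an empty p orbital. The ring is fully conjugated.
Adding the contributions, 4 × 2 = 8 from the double-bond units + 0 from the BH atom = 8.
8 = 4(2); a planar, fully conjugated 4n system is antiaromatic.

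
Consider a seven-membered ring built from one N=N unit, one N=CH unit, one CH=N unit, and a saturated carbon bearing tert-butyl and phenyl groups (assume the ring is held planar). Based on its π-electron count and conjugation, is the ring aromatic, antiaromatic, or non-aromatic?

Non-aromatic

The C(tert-butyl)(phenyl) carbon is saturated: that saturated carbon is sp³ and has no p orbital in the ring π system. Conjugation is not continuous around the ring.
Broken conjugation rules out both aromaticity and antiaromaticity.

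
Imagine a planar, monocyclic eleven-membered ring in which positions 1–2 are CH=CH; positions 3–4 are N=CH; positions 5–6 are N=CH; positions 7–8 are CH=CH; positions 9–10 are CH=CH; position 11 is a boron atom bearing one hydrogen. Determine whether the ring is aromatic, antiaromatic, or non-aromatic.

Aromatic

All ring atoms are sp² and supply a p orbital to the ring (every atom in a ring double bond is sp² and brings one electron to the p orbital; each sp² =N– keeps its lone pair in-plane and puts one electron into the π system; the boron has an empty p orbital); the conjugation is uninterrupted.
Counting π electrons: 5 × 2 = 10 from the double-bond units + 0 from the BH atom = 10.
That gives a 4n+2 count (10, n = 2).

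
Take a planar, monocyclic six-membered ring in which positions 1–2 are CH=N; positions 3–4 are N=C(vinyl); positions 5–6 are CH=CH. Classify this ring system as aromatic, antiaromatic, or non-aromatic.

Every ring atom contributes a p orbital perpendicular to the ring (every atom in a ring double bond is sp² and brings one electron to the p orbital; each sp² =N– keeps its lone pair in-plane and puts one electron into the π system), so the π system is cyclic and fully conjugated.
π-electron count: 3 × 2 = 6 from the 3 double-bond units.
6 = 4(1) + 2, which satisfies Hückel's 4n+2 rule.

Aromatic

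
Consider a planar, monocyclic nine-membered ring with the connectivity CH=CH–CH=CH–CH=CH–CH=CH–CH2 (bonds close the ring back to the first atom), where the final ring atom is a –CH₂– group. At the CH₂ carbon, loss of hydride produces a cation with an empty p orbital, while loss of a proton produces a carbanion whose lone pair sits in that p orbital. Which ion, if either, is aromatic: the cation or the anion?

The anion

In either ion the ring is fully conjugated: every atom, including the new sp² carbon, supplies a p orbital.
Cation: 4 × 2 + 0 = 8 π electrons → 4(2), antiaromatic.
Anion: 4 × 2 + 2 = 10 π electrons → 4(2)+2, aromatic.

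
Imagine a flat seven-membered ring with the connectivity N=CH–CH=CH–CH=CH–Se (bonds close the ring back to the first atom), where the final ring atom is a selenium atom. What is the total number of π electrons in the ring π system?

8

Check conjugation: each doubly-bonded ring atom is sp² with one p-orbital electron; each =N– nitrogen is pyridine-type (lone pair in the sp² plane, one electron in the p orbital); the selenium donates one lone pair from its p orbital — every position has a p orbital, so the cyclic π system is continuous.
π-electron count: 3 × 2 = 6 from the double-bond units + 2 from the Se atom = 8.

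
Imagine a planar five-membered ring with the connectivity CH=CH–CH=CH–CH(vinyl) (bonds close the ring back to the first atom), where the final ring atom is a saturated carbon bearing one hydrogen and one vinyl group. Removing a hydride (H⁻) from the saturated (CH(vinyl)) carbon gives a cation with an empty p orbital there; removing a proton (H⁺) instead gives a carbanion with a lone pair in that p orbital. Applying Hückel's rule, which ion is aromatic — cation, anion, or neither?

In both ions every ring atom is sp² and contributes a p orbital, so both rings are fully conjugated.
Cation: 2 × 2 + 0 = 4 π electrons → 4(1), antiaromatic.
Anion: 2 × 2 + 2 = 6 π electrons → 4(1)+2, aromatic.

The anion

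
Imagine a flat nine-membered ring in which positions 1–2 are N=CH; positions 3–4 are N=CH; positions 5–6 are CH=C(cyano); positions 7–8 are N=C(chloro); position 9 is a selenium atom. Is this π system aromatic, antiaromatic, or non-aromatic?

Aromatic

All ring atoms are sp² and supply a p orbital to the ring (every atom in a ring double bond is sp² and brings one electron to the p orbital; each =N– nitrogen is pyridine-type (lone pair in the sp² plane, one electron in the p orbital); the selenium donates one lone pair from its p orbital); the conjugation is uninterrupted.
Adding the contributions, 4 × 2 = 8 from the double-bond units + 2 from the Se atom = 10.
That gives a 4n+2 count (10, n = 2).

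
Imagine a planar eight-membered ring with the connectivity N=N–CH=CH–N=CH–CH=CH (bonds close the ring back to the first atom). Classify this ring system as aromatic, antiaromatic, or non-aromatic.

Antiaromatic

The p orbitals form a continuous loop: every atom in a ring double bond is sp² and brings one electron to the p orbital; the doubly-bonded nitrogens are pyridine-type — their lone pairs lie in the ring plane, leaving one electron in the p orbital. The ring is fully conjugated.
Adding the contributions, 4 × 2 = 8 from the 4 double-bond units.
A 4n π count (8, n = 2) in a planar conjugated ring means antiaromatic.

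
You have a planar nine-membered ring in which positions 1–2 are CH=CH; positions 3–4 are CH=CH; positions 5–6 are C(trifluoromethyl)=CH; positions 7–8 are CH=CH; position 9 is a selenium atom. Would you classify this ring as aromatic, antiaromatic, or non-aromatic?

Aromatic

All ring atoms are sp² and supply a p orbital to the ring (the double-bond atoms are sp², each contributing one p electron; the selenium donates one lone pair from its p orbital); the conjugation is uninterrupted.
Adding the contributions, 4 × 2 = 8 from the double-bond units + 2 from the Se atom = 10.
10 = 4(2) + 2, which satisfies Hückel's 4n+2 rule.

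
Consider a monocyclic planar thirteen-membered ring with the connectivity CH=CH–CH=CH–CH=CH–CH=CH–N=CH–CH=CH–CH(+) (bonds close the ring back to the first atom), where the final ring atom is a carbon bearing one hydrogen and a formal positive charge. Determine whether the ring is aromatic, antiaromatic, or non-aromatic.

The p orbitals form a continuous loop: each doubly-bonded ring atom is sp² with one p-orbital electron; each sp² =N– keeps its lone pair in-plane and puts one electron into the π system; the carbocation has an empty p orbital. The ring is fully conjugated.
Adding the contributions, 6 × 2 = 12 from the double-bond units + 0 from the CH(+) atom = 12.
A 4n π count (12, n = 3) in a planar conjugated ring means antiaromatic.

Antiaromatic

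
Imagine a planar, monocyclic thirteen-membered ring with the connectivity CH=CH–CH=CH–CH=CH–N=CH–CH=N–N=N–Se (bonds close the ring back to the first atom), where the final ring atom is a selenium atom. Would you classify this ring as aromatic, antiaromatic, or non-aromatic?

Aromatic

Check conjugation: the double-bond atoms are sp², each contributing one p electron; the doubly-bonded nitrogens are pyridine-type — their lone pairs lie in the ring plane, leaving one electron in the p orbital; the selenium donates one lone pair from its p orbital — every position has a p orbital, so the cyclic π system is continuous.
π-electron count: 6 × 2 = 12 from the double-bond units + 2 from the Se atom = 14.
With 14 π electrons (n = 3), the Hückel 4n+2 condition holds.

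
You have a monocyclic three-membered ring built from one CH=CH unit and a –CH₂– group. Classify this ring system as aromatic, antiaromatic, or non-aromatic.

The CH2 position has four σ bonds — the tetrahedral CH₂ carbon is sp³ and has no p orbital in the ring π system — so the cyclic conjugation is interrupted.
Without a continuous loop of overlapping p orbitals the Hückel electron count never comes into play.

Non-aromatic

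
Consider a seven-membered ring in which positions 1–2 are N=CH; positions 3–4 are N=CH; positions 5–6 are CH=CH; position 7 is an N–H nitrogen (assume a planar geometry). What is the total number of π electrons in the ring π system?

All ring atoms are sp² and supply a p orbital to the ring (every atom in a ring double bond is sp² and brings one electron to the p orbital; the doubly-bonded nitrogens are pyridine-type — their lone pairs lie in the ring plane, leaving one electron in the p orbital; the pyrrole-type nitrogen donates its lone pair from the p orbital); the conjugation is uninterrupted.
Adding the contributions, 3 × 2 = 6 from the double-bond units + 2 from the NH atom = 8.

8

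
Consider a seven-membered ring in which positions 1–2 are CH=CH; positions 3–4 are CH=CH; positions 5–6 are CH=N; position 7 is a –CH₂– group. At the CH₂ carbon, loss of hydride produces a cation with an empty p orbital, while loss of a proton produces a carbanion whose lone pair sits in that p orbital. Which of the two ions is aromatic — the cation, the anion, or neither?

Once that carbon is sp², every ring atom has a p orbital and both ions are fully conjugated.
Cation: 3 × 2 + 0 = 6 π electrons → 4(1)+2, aromatic.
Anion: 3 × 2 + 2 = 8 π electrons → 4(2), antiaromatic.

The cation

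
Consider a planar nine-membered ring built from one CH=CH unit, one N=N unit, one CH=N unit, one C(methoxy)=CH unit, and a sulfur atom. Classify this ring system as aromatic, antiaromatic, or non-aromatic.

Aromatic

All ring atoms are sp² and supply a p orbital to the ring (every atom in a ring double bond is sp² and brings one electron to the p orbital; each sp² =N– keeps its lone pair in-plane and puts one electron into the π system; the sulfur donates one lone pair from its p orbital); the conjugation is uninterrupted.
Adding the contributions, 4 × 2 = 8 from the double-bond units + 2 from the S atom = 10.
Since 10 = 4·2 + 2, the ring meets the 4n+2 criterion.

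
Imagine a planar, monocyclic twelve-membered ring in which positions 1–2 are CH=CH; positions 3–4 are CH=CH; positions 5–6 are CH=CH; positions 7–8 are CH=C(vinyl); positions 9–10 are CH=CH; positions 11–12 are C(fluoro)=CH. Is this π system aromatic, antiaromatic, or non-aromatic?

The p orbitals form a continuous loop: the double-bond atoms are sp², each contributing one p electron. The ring is fully conjugated.
Adding the contributions, 6 × 2 = 12 from the 6 double-bond units.
With 12 = 4·3 π electrons, Hückel's rule classifies the planar ring as antiaromatic.

Antiaromatic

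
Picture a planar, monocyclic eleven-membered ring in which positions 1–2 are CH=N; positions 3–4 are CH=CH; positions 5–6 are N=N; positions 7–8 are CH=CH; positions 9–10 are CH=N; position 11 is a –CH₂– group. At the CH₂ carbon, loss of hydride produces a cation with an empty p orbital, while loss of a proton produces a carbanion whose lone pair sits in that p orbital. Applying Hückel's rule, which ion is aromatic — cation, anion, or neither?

The cation

In both ions every ring atom is sp² and contributes a p orbital, so both rings are fully conjugated.
Cation: 5 × 2 + 0 = 10 π electrons → 4(2)+2, aromatic.
Anion: 5 × 2 + 2 = 12 π electrons → 4(3), antiaromatic.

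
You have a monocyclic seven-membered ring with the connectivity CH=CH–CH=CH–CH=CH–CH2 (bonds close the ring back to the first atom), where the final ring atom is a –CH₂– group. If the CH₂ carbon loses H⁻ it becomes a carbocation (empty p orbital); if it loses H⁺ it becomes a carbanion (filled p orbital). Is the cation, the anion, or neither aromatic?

The cation

Both ions have a continuous loop of p orbitals — each ring atom is sp².
Cation: 3 × 2 + 0 = 6 π electrons → 4(1)+2, aromatic.
Anion: 3 × 2 + 2 = 8 π electrons → 4(2), antiaromatic.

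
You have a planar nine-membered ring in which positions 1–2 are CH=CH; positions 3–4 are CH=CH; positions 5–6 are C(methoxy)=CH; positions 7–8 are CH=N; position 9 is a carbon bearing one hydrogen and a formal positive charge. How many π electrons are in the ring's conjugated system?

8

All ring atoms are sp² and supply a p orbital to the ring (every atom in a ring double bond is sp² and brings one electron to the p orbital; the doubly-bonded nitrogens are pyridine-type — their lone pairs lie in the ring plane, leaving one electron in the p orbital; the carbocation has an empty p orbital); the conjugation is uninterrupted.
π-electron count: 4 × 2 = 8 from the double-bond units + 0 from the CH(+) atom = 8.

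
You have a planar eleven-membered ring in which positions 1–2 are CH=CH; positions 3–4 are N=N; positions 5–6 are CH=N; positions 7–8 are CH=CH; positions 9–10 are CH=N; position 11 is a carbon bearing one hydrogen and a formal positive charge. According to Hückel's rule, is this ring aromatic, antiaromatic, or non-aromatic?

All ring atoms are sp² and supply a p orbital to the ring (every atom in a ring double bond is sp² and brings one electron to the p orbital; the doubly-bonded nitrogens are pyridine-type — their lone pairs lie in the ring plane, leaving one electron in the p orbital; the carbocation has an empty p orbital); the conjugation is uninterrupted.
Adding the contributions, 5 × 2 = 10 from the double-bond units + 0 from the CH(+) atom = 10.
10 = 4(2) + 2, which satisfies Hückel's 4n+2 rule.

Aromatic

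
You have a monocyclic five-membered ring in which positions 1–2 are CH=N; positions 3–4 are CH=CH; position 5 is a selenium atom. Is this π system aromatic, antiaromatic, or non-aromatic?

All ring atoms are sp² and supply a p orbital to the ring (the double-bond atoms are sp², each contributing one p electron; each =N– nitrogen is pyridine-type (lone pair in the sp² plane, one electron in the p orbital); the selenium donates one lone pair from its p orbital); the conjugation is uninterrupted.
π-electron count: 2 × 2 = 4 from the double-bond units + 2 from the Se atom = 6.
With 6 π electrons (n = 1), the Hückel 4n+2 condition holds.

Aromatic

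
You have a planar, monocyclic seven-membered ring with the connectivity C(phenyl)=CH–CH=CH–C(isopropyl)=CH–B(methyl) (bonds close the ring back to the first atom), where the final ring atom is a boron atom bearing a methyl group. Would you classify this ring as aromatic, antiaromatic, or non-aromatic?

Aromatic

Check conjugation: every atom in a ring double bond is sp² and brings one electron to the p orbital; the boron has an empty p orbital — every position has a p orbital, so the cyclic π system is continuous.
π-electron count: 3 × 2 = 6 from the double-bond units + 0 from the B(methyl) atom = 6.
6 = 4(1) + 2, which satisfies Hückel's 4n+2 rule.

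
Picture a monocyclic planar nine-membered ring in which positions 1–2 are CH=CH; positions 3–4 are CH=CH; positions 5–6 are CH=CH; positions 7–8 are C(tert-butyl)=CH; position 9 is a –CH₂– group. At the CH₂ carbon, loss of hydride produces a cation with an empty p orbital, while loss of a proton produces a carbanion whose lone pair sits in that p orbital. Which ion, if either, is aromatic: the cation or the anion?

Both ions have a continuous loop of p orbitals — each ring atom is sp².
Cation: 4 × 2 + 0 = 8 π electrons → 4(2), antiaromatic.
Anion: 4 × 2 + 2 = 10 π electrons → 4(2)+2, aromatic.

The anion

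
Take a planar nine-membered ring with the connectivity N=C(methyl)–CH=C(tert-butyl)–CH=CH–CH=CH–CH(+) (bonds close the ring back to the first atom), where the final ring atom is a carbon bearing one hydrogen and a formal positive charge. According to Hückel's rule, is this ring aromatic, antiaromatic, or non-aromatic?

Antiaromatic

Check conjugation: every atom in a ring double bond is sp² and brings one electron to the p orbital; each =N– nitrogen is pyridine-type (lone pair in the sp² plane, one electron in the p orbital); the carbocation has an empty p orbital — every position has a p orbital, so the cyclic π system is continuous.
Adding the contributions, 4 × 2 = 8 from the double-bond units + 0 from the CH(+) atom = 8.
8 = 4(2); a planar, fully conjugated 4n system is antiaromatic.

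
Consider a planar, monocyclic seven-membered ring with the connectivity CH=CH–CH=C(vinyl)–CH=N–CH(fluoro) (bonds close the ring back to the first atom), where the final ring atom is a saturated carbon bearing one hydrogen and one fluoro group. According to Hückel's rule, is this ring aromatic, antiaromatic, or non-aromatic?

Non-aromatic

The CH(fluoro) carbon is saturated: that saturated carbon is sp³ and has no p orbital in the ring π system. Conjugation is not continuous around the ring.
A ring that is not fully conjugated cannot be aromatic or antiaromatic regardless of its π-electron count.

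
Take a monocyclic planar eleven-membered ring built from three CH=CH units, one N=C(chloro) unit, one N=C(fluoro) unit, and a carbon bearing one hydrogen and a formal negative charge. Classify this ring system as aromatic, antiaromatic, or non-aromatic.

All ring atoms are sp² and supply a p orbital to the ring (every atom in a ring double bond is sp² and brings one electron to the p orbital; each =N– nitrogen is pyridine-type (lone pair in the sp² plane, one electron in the p orbital); the carbanion's lone pair occupies the p orbital); the conjugation is uninterrupted.
Adding the contributions, 5 × 2 = 10 from the double-bond units + 2 from the CH(-) atom = 12.
12 = 4(3); a planar, fully conjugated 4n system is antiaromatic.

Antiaromatic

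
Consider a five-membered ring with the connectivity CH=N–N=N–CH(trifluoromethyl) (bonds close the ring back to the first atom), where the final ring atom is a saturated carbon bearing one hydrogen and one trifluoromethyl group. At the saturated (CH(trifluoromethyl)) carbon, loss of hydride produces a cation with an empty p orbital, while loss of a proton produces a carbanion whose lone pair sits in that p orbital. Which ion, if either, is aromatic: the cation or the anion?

Once that carbon is sp², every ring atom has a p orbital and both ions are fully conjugated.
Cation: 2 × 2 + 0 = 4 π electrons → 4(1), antiaromatic.
Anion: 2 × 2 + 2 = 6 π electrons → 4(1)+2, aromatic.

The anion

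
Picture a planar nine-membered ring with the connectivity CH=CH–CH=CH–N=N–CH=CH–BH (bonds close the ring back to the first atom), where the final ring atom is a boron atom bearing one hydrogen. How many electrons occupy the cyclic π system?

The p orbitals form a continuous loop: every atom in a ring double bond is sp² and brings one electron to the p orbital; the doubly-bonded nitrogens are pyridine-type — their lone pairs lie in the ring plane, leaving one electron in the p orbital; the boron has an empty p orbital. The ring is fully conjugated.
Tallying contributions gives 4 × 2 = 8 from the double-bond units + 0 from the BH atom = 8.

8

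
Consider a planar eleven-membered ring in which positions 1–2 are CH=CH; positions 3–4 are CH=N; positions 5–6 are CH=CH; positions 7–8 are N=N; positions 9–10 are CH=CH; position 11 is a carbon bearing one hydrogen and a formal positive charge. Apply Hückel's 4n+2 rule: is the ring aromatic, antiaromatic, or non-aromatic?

Aromatic

Every ring atom contributes a p orbital perpendicular to the ring (every atom in a ring double bond is sp² and brings one electron to the p orbital; the doubly-bonded nitrogens are pyridine-type — their lone pairs lie in the ring plane, leaving one electron in the p orbital; the carbocation has an empty p orbital), so the π system is cyclic and fully conjugated.
π-electron count: 5 × 2 = 10 from the double-bond units + 0 from the CH(+) atom = 10.
With 10 π electrons (n = 2), the Hückel 4n+2 condition holds.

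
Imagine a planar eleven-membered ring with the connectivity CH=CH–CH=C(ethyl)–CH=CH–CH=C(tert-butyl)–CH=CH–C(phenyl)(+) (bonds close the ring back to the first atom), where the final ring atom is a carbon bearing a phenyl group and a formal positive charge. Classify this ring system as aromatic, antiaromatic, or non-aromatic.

All ring atoms are sp² and supply a p orbital to the ring (every atom in a ring double bond is sp² and brings one electron to the p orbital; the carbocation has an empty p orbital); the conjugation is uninterrupted.
π-electron count: 5 × 2 = 10 from the double-bond units + 0 from the C(phenyl)(+) atom = 10.
That gives a 4n+2 count (10, n = 2).

Aromatic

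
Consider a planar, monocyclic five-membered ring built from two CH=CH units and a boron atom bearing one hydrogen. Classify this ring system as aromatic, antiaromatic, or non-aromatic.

Antiaromatic

All ring atoms are sp² and supply a p orbital to the ring (each doubly-bonded ring atom is sp² with one p-orbital electron; the boron has an empty p orbital); the conjugation is uninterrupted.
π-electron count: 2 × 2 = 4 from the double-bond units + 0 from the BH atom = 4.
A 4n π count (4, n = 1) in a planar conjugated ring means antiaromatic.
(The species described is borole.)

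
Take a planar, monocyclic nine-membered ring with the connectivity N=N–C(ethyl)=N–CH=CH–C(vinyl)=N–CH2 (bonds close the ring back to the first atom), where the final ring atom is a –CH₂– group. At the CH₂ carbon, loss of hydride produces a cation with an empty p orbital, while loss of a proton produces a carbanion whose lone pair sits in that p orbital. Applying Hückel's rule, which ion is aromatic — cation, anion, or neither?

The anion

Once that carbon is sp², every ring atom has a p orbital and both ions are fully conjugated.
Cation: 4 × 2 + 0 = 8 π electrons → 4(2), antiaromatic.
Anion: 4 × 2 + 2 = 10 π electrons → 4(2)+2, aromatic.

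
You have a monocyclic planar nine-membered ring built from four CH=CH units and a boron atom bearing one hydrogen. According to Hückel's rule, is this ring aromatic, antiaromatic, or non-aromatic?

Antiaromatic

Check conjugation: every atom in a ring double bond is sp² and brings one electron to the p orbital; the boron has an empty p orbital — every position has a p orbital, so the cyclic π system is continuous.
Counting π electrons: 4 × 2 = 8 from the double-bond units + 0 from the BH atom = 8.
8 is a 4n count (n = 2), so the planar conjugated ring is antiaromatic.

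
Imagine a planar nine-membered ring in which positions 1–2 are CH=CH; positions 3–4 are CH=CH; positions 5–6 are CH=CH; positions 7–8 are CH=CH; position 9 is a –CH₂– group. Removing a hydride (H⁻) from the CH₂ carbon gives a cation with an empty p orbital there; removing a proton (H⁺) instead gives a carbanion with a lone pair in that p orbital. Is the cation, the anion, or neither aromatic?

The anion

Both ions have a continuous loop of p orbitals — each ring atom is sp².
Cation: 4 × 2 + 0 = 8 π electrons → 4(2), antiaromatic.
Anion: 4 × 2 + 2 = 10 π electrons → 4(2)+2, aromatic.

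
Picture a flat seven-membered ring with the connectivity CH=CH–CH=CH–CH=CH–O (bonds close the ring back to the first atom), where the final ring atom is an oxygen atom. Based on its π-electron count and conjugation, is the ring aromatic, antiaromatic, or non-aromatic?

Antiaromatic

Every ring atom contributes a p orbital perpendicular to the ring (each doubly-bonded ring atom is sp² with one p-orbital electron; the oxygen donates one lone pair from its p orbital), so the π system is cyclic and fully conjugated.
Adding the contributions, 3 × 2 = 6 from the double-bond units + 2 from the O atom = 8.
With 8 = 4·2 π electrons, Hückel's rule classifies the planar ring as antiaromatic.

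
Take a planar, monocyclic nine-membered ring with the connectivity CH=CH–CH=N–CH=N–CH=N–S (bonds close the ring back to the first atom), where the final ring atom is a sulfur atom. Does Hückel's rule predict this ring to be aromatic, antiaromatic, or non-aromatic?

Aromatic

The p orbitals form a continuous loop: the double-bond atoms are sp², each contributing one p electron; each =N– nitrogen is pyridine-type (lone pair in the sp² plane, one electron in the p orbital); the sulfur donates one lone pair from its p orbital. The ring is fully conjugated.
Adding the contributions, 4 × 2 = 8 from the double-bond units + 2 from the S atom = 10.
That gives a 4n+2 count (10, n = 2).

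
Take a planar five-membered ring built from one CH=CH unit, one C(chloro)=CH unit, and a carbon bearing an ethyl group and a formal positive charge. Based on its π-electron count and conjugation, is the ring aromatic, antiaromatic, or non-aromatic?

The p orbitals form a continuous loop: each doubly-bonded ring atom is sp² with one p-orbital electron; the carbocation has an empty p orbital. The ring is fully conjugated.
π-electron count: 2 × 2 = 4 from the double-bond units + 0 from the C(ethyl)(+) atom = 4.
4 = 4(1); a planar, fully conjugated 4n system is antiaromatic.

Antiaromatic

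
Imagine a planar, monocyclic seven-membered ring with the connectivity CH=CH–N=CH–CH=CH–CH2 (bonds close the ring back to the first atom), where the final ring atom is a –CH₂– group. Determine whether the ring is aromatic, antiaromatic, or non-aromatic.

Non-aromatic

Because the tetrahedral CH₂ carbon is sp³ and has no p orbital in the ring π system at the CH2 position, the π system cannot extend all the way around the ring.
Hückel's rule only applies to fully conjugated rings, so this one is simply non-aromatic.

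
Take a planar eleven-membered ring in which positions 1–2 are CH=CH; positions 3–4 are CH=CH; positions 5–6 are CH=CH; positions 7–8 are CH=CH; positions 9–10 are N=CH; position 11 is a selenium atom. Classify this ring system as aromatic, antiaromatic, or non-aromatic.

Check conjugation: the double-bond atoms are sp², each contributing one p electron; each sp² =N– keeps its lone pair in-plane and puts one electron into the π system; the selenium donates one lone pair from its p orbital — every position has a p orbital, so the cyclic π system is continuous.
Counting π electrons: 5 × 2 = 10 from the double-bond units + 2 from the Se atom = 12.
12 is a 4n count (n = 3), so the planar conjugated ring is antiaromatic.

Antiaromatic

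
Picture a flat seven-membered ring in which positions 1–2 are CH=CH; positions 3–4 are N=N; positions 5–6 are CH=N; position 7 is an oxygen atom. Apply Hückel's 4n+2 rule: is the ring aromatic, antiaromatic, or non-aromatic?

Antiaromatic

Check conjugation: the double-bond atoms are sp², each contributing one p electron; each sp² =N– keeps its lone pair in-plane and puts one electron into the π system; the oxygen donates one lone pair from its p orbital — every position has a p orbital, so the cyclic π system is continuous.
π-electron count: 3 × 2 = 6 from the double-bond units + 2 from the O atom = 8.
A 4n π count (8, n = 2) in a planar conjugated ring means antiaromatic.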